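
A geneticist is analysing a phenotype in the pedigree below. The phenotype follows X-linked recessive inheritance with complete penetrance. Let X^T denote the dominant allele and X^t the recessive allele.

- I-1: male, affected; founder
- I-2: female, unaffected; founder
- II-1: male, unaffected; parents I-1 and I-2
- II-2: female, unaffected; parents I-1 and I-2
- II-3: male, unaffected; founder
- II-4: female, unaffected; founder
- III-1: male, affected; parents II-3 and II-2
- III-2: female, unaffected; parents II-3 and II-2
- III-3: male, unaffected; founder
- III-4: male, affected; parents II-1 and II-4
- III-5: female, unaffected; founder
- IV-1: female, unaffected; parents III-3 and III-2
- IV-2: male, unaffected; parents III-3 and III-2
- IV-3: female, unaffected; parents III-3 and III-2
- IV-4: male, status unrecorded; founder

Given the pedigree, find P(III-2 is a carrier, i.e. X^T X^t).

1/3

II-3 is unaffected, so II-3 is X^T Y.
II-2 is unaffected so carries T and received t from I-1 (X^t Y), so II-2 is X^T X^t.
Their cross gives offspring ratios 1/2 X^T X^T : 1/2 X^T X^t. Conditioning on III-2 being unaffected, P(X^T X^t) = 1/2 / 1 = 1/2 before taking III-2's own offspring into account.
III-3 is unaffected, so III-3 is X^T Y.
Now use III-2's offspring. Probability of each recorded status — unaffected son IV-2: 1/2 if III-2 is X^T X^t, 1 if X^T X^T. (IV-1, IV-3: equally likely either way, so uninformative.)
Bayes: P(X^T X^t) = 1/2·1/2 / (1/2·1/2 + 1/2·1) = 1/3.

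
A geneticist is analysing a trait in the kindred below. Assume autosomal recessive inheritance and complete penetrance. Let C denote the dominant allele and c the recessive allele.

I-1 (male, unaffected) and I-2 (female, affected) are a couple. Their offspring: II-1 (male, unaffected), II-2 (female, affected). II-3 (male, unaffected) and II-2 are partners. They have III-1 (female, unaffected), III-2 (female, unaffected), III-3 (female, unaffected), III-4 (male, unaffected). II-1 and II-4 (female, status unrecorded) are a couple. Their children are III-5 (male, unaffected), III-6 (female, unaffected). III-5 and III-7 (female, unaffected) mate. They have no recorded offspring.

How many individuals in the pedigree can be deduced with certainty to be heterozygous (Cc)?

Obligate heterozygotes: I-1 is unaffected so carries C and passed c to II-2 (cc), so I-1 is Cc; II-1 is unaffected so carries C and received c from I-2 (cc), so II-1 is Cc; III-1 is unaffected so carries C and received c from II-2 (cc), so III-1 is Cc; III-2 is unaffected so carries C and received c from II-2 (cc), so III-2 is Cc; III-3 is unaffected so carries C and received c from II-2 (cc), so III-3 is Cc; III-4 is unaffected so carries C and received c from II-2 (cc), so III-4 is Cc.
Every other individual is either homozygous by phenotype or has at least one consistent homozygous assignment, so the count is 6.

6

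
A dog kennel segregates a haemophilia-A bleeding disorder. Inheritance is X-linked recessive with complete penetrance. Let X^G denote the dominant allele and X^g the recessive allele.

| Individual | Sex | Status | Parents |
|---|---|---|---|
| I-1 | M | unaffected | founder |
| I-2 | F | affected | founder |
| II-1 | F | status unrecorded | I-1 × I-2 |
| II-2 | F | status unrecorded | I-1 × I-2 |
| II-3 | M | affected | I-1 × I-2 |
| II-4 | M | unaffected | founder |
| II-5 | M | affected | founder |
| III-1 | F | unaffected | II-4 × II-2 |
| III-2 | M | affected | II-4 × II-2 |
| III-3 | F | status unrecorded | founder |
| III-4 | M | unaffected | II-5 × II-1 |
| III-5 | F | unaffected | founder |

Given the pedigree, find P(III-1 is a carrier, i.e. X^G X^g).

II-4 is unaffected, so II-4 is X^G Y.
II-2 received G from I-1 (X^G Y) and received g from I-2 (X^g X^g), so II-2 is X^G X^g.
Their cross gives offspring ratios 1/2 X^G X^G : 1/2 X^G X^g. Conditioning on III-1 being unaffected, P(X^G X^g) = 1/2 / 1 = 1/2.

1/2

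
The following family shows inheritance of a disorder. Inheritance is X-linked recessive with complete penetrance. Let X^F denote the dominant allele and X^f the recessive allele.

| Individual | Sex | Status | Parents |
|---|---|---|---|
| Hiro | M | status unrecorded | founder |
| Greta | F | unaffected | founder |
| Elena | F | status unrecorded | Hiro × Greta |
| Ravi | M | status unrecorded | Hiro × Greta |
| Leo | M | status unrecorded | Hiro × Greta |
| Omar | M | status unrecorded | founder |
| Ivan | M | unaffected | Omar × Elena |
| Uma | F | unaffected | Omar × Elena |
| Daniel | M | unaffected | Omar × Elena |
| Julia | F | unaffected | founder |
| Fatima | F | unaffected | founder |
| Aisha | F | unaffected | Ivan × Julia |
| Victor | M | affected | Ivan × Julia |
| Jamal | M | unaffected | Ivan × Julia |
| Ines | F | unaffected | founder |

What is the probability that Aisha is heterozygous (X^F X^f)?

1/2

Ivan is unaffected, so Ivan is X^F Y.
Julia is unaffected so carries F and passed f to Victor (X^f Y), so Julia is X^F X^f.
Their cross gives offspring ratios 1/2 X^F X^F : 1/2 X^F X^f. Conditioning on Aisha being unaffected, P(X^F X^f) = 1/2 / 1 = 1/2.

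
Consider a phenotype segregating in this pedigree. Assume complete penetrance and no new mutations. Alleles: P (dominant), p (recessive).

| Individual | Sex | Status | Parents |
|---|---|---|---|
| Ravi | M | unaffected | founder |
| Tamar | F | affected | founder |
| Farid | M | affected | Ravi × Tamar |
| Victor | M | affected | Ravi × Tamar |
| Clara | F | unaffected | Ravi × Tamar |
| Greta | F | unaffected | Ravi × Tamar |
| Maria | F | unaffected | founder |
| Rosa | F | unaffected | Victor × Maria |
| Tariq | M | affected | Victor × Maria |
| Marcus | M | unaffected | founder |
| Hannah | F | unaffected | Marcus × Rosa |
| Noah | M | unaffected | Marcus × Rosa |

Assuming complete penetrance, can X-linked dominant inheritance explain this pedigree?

Under X-linked dominant, Rosa (unaffected, female) cannot arise from Victor (affected) × Maria (unaffected).

No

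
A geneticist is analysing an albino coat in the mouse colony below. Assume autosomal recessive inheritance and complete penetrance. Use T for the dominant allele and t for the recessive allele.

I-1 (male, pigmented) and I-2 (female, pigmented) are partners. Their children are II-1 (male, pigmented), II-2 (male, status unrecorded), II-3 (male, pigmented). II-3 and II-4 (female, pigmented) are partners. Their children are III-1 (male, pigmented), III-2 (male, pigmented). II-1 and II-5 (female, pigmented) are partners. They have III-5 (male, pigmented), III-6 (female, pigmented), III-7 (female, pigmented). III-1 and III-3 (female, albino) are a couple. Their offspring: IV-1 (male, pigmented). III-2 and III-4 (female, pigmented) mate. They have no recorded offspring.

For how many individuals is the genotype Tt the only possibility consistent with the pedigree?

Obligate heterozygotes: IV-1 is pigmented so carries T and received t from III-3 (tt), so IV-1 is Tt.
Every other individual is either homozygous by phenotype or has at least one consistent homozygous assignment, so the count is 1.

1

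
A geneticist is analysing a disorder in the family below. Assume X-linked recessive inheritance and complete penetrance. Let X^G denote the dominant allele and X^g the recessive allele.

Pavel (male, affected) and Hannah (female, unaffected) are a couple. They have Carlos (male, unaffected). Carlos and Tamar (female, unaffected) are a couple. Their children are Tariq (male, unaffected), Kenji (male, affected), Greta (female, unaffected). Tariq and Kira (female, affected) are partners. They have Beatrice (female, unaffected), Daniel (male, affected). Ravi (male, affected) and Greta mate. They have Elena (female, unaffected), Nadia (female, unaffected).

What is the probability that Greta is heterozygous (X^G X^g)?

Carlos is unaffected, so Carlos is X^G Y.
Tamar is unaffected so carries G and passed g to Kenji (X^g Y), so Tamar is X^G X^g.
Their cross gives offspring ratios 1/2 X^G X^G : 1/2 X^G X^g. Conditioning on Greta being unaffected, P(X^G X^g) = 1/2 / 1 = 1/2 before taking Greta's own offspring into account.
Ravi is affected, so Ravi is X^g Y.
Now use Greta's offspring. Probability of each recorded status — unaffected daughter Elena: 1/2 if Greta is X^G X^g, 1 if X^G X^G; unaffected daughter Nadia: 1/2 if Greta is X^G X^g, 1 if X^G X^G.
Bayes: P(X^G X^g) = 1/2·1/4 / (1/2·1/4 + 1/2·1) = 1/5.

1/5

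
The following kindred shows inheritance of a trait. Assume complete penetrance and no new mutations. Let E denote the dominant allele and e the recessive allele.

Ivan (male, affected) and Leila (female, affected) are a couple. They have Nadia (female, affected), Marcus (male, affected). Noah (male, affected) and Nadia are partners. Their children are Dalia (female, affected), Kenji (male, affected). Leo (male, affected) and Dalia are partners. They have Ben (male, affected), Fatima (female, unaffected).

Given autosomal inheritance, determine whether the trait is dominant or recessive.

dominant

Leo and Dalia are both affected yet have an unaffected child Fatima. Under a recessive model two affected parents are homozygous and every child would be affected, so the trait cannot be recessive.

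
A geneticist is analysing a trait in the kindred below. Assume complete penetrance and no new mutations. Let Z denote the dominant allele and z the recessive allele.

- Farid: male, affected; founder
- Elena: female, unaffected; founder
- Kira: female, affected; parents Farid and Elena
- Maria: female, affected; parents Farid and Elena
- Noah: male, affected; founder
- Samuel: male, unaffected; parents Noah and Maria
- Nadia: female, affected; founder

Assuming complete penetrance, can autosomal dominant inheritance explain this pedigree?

Yes

A consistent assignment under autosomal dominant exists: Farid ZZ, Elena zz, Kira Zz, Maria Zz, Noah Zz, Samuel zz, Nadia ZZ.
In this assignment every recorded phenotype matches its genotype and every non-founder's genotype is obtainable from its parents' genotypes, so the pedigree is consistent.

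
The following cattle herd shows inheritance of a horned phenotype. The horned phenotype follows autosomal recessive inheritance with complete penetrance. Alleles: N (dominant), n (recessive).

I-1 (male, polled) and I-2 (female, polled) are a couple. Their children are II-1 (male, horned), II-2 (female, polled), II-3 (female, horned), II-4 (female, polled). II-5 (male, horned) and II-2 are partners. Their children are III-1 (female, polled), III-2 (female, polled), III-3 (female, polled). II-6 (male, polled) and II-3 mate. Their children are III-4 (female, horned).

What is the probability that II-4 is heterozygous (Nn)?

I-1 is polled so carries N and passed n to II-1 (nn), so I-1 is Nn.
I-2 is polled so carries N and passed n to II-1 (nn), so I-2 is Nn.
Their cross gives offspring ratios 1/4 NN : 1/2 Nn : 1/4 nn. Conditioning on II-4 being polled, P(Nn) = 1/2 / 3/4 = 2/3.

2/3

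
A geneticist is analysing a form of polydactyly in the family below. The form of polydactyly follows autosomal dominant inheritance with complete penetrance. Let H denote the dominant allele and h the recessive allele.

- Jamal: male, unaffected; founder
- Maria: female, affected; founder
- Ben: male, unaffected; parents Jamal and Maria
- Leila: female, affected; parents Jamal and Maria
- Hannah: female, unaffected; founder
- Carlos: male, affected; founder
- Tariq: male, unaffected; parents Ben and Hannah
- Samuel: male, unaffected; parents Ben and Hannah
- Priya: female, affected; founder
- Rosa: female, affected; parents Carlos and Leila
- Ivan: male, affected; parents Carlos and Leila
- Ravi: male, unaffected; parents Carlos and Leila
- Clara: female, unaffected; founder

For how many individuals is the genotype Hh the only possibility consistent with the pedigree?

3

Obligate heterozygotes: Maria is affected so carries H and passed h to Ben (hh), so Maria is Hh; Leila is affected so carries H and received h from Jamal (hh), so Leila is Hh; Carlos is affected so carries H and passed h to Ravi (hh), so Carlos is Hh.
Every other individual is either homozygous by phenotype or has at least one consistent homozygous assignment, so the count is 3.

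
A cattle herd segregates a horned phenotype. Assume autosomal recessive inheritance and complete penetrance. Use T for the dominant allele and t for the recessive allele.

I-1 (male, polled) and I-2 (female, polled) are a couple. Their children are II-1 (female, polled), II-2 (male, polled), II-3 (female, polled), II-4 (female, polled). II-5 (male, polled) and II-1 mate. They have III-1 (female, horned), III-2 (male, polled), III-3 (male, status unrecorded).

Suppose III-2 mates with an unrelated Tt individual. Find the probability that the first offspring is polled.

5/6

II-5 is polled so carries T and passed t to III-1 (tt), so II-5 is Tt.
II-1 is polled so carries T and passed t to III-1 (tt), so II-1 is Tt.
III-2 is a polled offspring of II-5 (Tt) × II-1 (Tt), whose cross gives 1/4 TT : 1/2 Tt : 1/4 tt; conditioning on being polled, III-2 is TT with probability 1/3, Tt with probability 2/3.
Summing over parental genotype combinations, P(offspring is polled) = 1/3·1 + 2/3·3/4 = 5/6.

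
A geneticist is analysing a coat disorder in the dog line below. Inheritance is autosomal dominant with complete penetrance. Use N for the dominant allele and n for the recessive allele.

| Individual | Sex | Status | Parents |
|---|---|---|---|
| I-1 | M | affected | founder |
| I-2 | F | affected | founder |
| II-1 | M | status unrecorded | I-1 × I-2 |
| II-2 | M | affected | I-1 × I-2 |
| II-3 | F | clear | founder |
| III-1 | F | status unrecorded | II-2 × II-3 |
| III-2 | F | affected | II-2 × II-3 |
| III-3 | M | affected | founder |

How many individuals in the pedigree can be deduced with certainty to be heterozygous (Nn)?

Obligate heterozygotes: III-2 is affected so carries N and received n from II-3 (nn), so III-2 is Nn.
Every other individual is either homozygous by phenotype or has at least one consistent homozygous assignment, so the count is 1.

1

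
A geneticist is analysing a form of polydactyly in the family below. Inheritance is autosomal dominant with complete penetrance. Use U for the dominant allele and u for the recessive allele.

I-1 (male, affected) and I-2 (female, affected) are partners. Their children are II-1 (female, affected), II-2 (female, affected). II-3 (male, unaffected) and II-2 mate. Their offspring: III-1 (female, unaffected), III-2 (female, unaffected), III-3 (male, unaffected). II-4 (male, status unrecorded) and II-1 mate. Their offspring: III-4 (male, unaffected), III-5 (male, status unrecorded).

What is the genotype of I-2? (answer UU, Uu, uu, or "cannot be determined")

I-2's phenotype allows UU or Uu, and no parent or child forces a single allele at both positions; consistent genotype assignments exist with I-2 as UU or Uu.

cannot be determined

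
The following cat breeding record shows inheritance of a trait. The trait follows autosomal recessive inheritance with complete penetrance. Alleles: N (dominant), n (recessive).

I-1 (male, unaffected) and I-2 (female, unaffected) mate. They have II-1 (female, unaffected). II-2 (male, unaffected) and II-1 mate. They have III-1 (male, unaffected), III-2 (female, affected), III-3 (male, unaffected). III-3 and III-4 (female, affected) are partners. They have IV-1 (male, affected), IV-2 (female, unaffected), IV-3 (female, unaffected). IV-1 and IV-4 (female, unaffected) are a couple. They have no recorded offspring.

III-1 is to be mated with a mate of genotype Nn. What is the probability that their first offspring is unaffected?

5/6

II-2 is unaffected so carries N and passed n to III-2 (nn), so II-2 is Nn.
II-1 is unaffected so carries N and passed n to III-2 (nn), so II-1 is Nn.
III-1 is an unaffected offspring of II-2 (Nn) × II-1 (Nn), whose cross gives 1/4 NN : 1/2 Nn : 1/4 nn; conditioning on being unaffected, III-1 is NN with probability 1/3, Nn with probability 2/3.
Summing over parental genotype combinations, P(offspring is unaffected) = 1/3·1 + 2/3·3/4 = 5/6.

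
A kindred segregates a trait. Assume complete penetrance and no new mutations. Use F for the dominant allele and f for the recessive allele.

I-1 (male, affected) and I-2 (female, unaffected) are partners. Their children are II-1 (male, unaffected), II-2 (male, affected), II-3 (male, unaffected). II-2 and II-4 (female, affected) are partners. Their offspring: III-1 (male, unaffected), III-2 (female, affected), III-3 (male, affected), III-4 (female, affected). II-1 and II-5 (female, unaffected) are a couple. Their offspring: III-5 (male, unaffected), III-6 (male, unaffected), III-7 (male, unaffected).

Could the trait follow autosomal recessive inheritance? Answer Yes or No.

No

Under autosomal recessive, III-1 (unaffected, male) cannot arise from II-2 (affected) × II-4 (affected).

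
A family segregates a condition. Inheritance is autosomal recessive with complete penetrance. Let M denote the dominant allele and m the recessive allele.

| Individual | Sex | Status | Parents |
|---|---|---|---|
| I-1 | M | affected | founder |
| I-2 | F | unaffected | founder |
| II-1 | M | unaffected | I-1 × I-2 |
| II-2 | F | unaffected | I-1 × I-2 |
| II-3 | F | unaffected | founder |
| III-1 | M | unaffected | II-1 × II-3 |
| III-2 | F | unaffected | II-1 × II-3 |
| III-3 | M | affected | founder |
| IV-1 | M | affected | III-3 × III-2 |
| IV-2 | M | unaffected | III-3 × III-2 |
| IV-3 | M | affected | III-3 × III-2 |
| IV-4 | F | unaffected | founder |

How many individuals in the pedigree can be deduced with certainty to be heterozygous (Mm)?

4

Obligate heterozygotes: II-1 is unaffected so carries M and received m from I-1 (mm), so II-1 is Mm; II-2 is unaffected so carries M and received m from I-1 (mm), so II-2 is Mm; III-2 is unaffected so carries M and passed m to IV-1 (mm), so III-2 is Mm; IV-2 is unaffected so carries M and received m from III-3 (mm), so IV-2 is Mm.
Every other individual is either homozygous by phenotype or has at least one consistent homozygous assignment, so the count is 4.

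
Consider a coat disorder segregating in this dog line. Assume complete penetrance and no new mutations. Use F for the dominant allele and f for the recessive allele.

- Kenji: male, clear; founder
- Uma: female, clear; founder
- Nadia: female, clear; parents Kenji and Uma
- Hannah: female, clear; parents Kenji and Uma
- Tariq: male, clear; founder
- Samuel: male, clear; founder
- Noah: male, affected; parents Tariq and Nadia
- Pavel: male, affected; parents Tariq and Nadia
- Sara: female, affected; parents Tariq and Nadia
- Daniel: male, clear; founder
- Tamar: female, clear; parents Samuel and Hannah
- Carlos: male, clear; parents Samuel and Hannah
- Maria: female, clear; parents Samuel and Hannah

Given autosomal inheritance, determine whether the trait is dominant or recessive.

recessive

Tariq and Nadia are both clear yet have an affected child Noah. Under dominance, an affected child requires at least one affected parent, so the trait cannot be dominant.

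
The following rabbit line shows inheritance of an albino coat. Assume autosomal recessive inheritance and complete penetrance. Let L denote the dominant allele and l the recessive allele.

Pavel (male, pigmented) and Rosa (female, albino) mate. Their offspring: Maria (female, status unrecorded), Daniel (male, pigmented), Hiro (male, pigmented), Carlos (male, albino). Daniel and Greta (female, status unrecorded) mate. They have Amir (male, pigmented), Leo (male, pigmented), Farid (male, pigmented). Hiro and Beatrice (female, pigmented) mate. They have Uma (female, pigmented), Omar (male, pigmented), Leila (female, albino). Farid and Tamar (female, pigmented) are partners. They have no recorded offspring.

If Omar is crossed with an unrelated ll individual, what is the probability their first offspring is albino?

1/3

Hiro is pigmented so carries L and received l from Rosa (ll), so Hiro is Ll.
Beatrice is pigmented so carries L and passed l to Leila (ll), so Beatrice is Ll.
Omar is a pigmented offspring of Hiro (Ll) × Beatrice (Ll), whose cross gives 1/4 LL : 1/2 Ll : 1/4 ll; conditioning on being pigmented, Omar is LL with probability 1/3, Ll with probability 2/3.
Summing over parental genotype combinations, P(offspring is albino) = 2/3·1/2 = 1/3.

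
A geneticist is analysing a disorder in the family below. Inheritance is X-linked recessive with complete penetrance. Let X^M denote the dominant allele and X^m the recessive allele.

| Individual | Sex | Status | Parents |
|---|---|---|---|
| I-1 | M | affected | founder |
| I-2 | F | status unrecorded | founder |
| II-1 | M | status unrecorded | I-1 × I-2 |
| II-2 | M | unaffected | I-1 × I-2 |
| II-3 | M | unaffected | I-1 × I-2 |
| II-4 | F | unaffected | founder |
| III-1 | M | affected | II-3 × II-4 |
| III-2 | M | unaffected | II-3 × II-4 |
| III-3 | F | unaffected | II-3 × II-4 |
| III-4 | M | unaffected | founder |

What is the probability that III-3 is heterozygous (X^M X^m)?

1/2

II-3 is unaffected, so II-3 is X^M Y.
II-4 is unaffected so carries M and passed m to III-1 (X^m Y), so II-4 is X^M X^m.
Their cross gives offspring ratios 1/2 X^M X^M : 1/2 X^M X^m. Conditioning on III-3 being unaffected, P(X^M X^m) = 1/2 / 1 = 1/2.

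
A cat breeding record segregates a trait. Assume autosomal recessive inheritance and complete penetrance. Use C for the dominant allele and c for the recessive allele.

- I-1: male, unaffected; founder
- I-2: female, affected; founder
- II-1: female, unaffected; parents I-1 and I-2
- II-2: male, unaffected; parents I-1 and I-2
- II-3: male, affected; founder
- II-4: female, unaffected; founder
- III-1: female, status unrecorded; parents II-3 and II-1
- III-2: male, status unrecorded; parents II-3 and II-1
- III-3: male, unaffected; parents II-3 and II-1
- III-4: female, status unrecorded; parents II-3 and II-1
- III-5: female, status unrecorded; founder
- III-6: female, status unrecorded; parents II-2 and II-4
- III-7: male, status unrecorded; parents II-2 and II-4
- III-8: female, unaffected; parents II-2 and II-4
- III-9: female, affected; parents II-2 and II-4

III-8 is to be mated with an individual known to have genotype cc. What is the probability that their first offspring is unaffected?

II-2 is unaffected so carries C and received c from I-2 (cc), so II-2 is Cc.
II-4 is unaffected so carries C and passed c to III-9 (cc), so II-4 is Cc.
III-8 is an unaffected offspring of II-2 (Cc) × II-4 (Cc), whose cross gives 1/4 CC : 1/2 Cc : 1/4 cc; conditioning on being unaffected, III-8 is CC with probability 1/3, Cc with probability 2/3.
Summing over parental genotype combinations, P(offspring is unaffected) = 1/3·1 + 2/3·1/2 = 2/3.

2/3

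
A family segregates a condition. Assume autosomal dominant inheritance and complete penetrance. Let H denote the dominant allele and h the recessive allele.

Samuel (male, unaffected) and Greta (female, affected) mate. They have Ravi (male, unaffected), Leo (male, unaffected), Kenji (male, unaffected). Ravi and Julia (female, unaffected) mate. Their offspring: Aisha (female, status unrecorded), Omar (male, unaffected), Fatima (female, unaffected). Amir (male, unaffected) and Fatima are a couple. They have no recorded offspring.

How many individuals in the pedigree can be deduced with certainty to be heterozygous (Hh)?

1

Obligate heterozygotes: Greta is affected so carries H and passed h to Ravi (hh), so Greta is Hh.
Every other individual is either homozygous by phenotype or has at least one consistent homozygous assignment, so the count is 1.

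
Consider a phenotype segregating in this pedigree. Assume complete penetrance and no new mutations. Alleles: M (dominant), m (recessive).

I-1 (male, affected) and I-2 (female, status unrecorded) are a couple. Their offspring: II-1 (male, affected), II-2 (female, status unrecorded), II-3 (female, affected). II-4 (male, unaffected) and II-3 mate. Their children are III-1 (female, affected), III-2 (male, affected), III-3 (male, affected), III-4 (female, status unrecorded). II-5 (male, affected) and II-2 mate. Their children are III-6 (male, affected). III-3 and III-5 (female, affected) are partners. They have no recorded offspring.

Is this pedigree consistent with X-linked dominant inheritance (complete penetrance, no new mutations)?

Yes

A consistent assignment under X-linked dominant exists: I-1 X^M Y, I-2 X^M X^M, II-1 X^M Y, II-2 X^M X^M, II-3 X^M X^M, II-4 X^m Y, II-5 X^M Y, III-1 X^M X^m, III-2 X^M Y, III-3 X^M Y, III-4 X^M X^m, III-5 X^M X^M, III-6 X^M Y.
In this assignment every recorded phenotype matches its genotype and every non-founder's genotype is obtainable from its parents' genotypes, so the pedigree is consistent.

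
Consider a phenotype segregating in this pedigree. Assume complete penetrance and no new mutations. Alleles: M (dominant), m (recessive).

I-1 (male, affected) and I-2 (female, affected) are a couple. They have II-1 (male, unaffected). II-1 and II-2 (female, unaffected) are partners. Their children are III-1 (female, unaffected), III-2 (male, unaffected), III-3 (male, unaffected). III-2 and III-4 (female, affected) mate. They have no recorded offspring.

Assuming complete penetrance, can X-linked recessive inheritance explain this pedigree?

Under X-linked recessive, II-1 (unaffected, male) cannot arise from I-1 (affected) × I-2 (affected).

No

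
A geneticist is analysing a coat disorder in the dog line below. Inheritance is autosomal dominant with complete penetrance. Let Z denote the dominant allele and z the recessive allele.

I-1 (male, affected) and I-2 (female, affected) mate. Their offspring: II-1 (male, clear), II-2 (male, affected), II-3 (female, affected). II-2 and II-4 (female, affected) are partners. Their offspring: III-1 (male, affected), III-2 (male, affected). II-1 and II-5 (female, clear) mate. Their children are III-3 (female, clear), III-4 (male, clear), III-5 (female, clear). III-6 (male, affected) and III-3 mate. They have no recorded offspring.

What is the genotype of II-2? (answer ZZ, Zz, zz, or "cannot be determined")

cannot be determined

II-2's phenotype allows ZZ or Zz, and no parent or child forces a single allele at both positions; consistent genotype assignments exist with II-2 as ZZ or Zz.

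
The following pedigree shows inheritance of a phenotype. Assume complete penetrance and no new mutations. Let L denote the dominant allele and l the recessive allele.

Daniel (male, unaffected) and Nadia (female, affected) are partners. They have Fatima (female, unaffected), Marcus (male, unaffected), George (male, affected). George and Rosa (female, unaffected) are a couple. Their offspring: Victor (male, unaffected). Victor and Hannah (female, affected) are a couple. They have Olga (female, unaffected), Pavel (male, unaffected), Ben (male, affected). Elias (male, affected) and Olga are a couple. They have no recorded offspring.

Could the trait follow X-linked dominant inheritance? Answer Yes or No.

A consistent assignment under X-linked dominant exists: Daniel X^l Y, Nadia X^L X^l, Fatima X^l X^l, Marcus X^l Y, George X^L Y, Rosa X^l X^l, Victor X^l Y, Hannah X^L X^l, Olga X^l X^l, Pavel X^l Y, Ben X^L Y, Elias X^L Y.
In this assignment every recorded phenotype matches its genotype and every non-founder's genotype is obtainable from its parents' genotypes, so the pedigree is consistent.

Yes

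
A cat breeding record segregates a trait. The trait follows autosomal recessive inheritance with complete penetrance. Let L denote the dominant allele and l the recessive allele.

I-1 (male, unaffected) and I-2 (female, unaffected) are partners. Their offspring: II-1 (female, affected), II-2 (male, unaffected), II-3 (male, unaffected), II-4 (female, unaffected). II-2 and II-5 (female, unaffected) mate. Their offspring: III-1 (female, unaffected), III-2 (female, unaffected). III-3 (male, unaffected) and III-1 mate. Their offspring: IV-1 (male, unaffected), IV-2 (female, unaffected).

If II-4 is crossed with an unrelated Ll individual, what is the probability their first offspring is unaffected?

I-1 is unaffected so carries L and passed l to II-1 (ll), so I-1 is Ll.
I-2 is unaffected so carries L and passed l to II-1 (ll), so I-2 is Ll.
II-4 is an unaffected offspring of I-1 (Ll) × I-2 (Ll), whose cross gives 1/4 LL : 1/2 Ll : 1/4 ll; conditioning on being unaffected, II-4 is LL with probability 1/3, Ll with probability 2/3.
Summing over parental genotype combinations, P(offspring is unaffected) = 1/3·1 + 2/3·3/4 = 5/6.

5/6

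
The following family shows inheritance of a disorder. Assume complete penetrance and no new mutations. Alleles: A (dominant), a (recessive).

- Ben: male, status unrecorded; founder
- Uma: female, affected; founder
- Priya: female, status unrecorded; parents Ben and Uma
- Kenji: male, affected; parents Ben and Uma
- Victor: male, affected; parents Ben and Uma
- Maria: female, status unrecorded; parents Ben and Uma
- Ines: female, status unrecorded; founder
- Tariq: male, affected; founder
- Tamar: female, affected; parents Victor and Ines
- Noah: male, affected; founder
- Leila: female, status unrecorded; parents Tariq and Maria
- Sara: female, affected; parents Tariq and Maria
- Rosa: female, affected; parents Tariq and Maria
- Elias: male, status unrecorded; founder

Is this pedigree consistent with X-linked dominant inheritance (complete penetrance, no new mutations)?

Yes

A consistent assignment under X-linked dominant exists: Ben X^A Y, Uma X^A X^A, Priya X^A X^A, Kenji X^A Y, Victor X^A Y, Maria X^A X^A, Ines X^A X^A, Tariq X^A Y, Tamar X^A X^A, Noah X^A Y, Leila X^A X^A, Sara X^A X^A, Rosa X^A X^A, Elias X^A Y.
In this assignment every recorded phenotype matches its genotype and every non-founder's genotype is obtainable from its parents' genotypes, so the pedigree is consistent.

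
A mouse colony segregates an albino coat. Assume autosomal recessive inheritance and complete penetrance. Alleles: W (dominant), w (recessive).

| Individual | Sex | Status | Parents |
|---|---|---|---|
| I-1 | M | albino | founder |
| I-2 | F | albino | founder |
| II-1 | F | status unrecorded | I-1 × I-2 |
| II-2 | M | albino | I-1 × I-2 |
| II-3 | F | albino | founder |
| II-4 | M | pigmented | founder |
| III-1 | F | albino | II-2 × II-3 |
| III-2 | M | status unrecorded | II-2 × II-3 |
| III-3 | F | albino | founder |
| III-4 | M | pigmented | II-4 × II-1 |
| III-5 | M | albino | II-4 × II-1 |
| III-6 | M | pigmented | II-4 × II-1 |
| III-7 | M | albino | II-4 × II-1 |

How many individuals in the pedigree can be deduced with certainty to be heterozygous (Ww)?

3

Obligate heterozygotes: II-4 is pigmented so carries W and passed w to III-5 (ww), so II-4 is Ww; III-4 is pigmented so carries W and received w from II-1 (ww), so III-4 is Ww; III-6 is pigmented so carries W and received w from II-1 (ww), so III-6 is Ww.
Every other individual is either homozygous by phenotype or has at least one consistent homozygous assignment, so the count is 3.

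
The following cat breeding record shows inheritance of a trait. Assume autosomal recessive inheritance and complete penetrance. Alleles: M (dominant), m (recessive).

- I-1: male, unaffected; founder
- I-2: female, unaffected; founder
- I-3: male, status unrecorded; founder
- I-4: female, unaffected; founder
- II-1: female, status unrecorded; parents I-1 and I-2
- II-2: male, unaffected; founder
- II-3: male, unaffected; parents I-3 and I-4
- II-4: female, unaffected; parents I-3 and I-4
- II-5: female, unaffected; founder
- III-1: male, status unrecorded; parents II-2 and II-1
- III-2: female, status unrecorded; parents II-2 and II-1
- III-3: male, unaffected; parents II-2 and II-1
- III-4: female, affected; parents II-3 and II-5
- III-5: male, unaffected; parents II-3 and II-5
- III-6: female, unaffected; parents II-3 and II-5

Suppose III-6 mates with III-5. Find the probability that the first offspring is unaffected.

II-3 is unaffected so carries M and passed m to III-4 (mm), so II-3 is Mm.
II-5 is unaffected so carries M and passed m to III-4 (mm), so II-5 is Mm.
III-6 is an unaffected offspring of II-3 (Mm) × II-5 (Mm), whose cross gives 1/4 MM : 1/2 Mm : 1/4 mm; conditioning on being unaffected, III-6 is MM with probability 1/3, Mm with probability 2/3.
III-5 is an unaffected offspring of II-3 (Mm) × II-5 (Mm), whose cross gives 1/4 MM : 1/2 Mm : 1/4 mm; conditioning on being unaffected, III-5 is MM with probability 1/3, Mm with probability 2/3.
Summing over parental genotype combinations, P(offspring is unaffected) = 1/9·1 + 2/9·1 + 2/9·1 + 4/9·3/4 = 8/9.

8/9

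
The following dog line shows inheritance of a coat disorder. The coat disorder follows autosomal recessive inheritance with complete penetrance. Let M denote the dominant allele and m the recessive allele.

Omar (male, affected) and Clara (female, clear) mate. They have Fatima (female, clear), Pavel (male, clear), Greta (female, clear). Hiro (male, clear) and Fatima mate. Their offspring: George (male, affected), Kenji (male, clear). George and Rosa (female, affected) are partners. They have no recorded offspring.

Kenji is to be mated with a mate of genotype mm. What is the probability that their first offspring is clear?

2/3

Hiro is clear so carries M and passed m to George (mm), so Hiro is Mm.
Fatima is clear so carries M and received m from Omar (mm), so Fatima is Mm.
Kenji is a clear offspring of Hiro (Mm) × Fatima (Mm), whose cross gives 1/4 MM : 1/2 Mm : 1/4 mm; conditioning on being clear, Kenji is MM with probability 1/3, Mm with probability 2/3.
Summing over parental genotype combinations, P(offspring is clear) = 1/3·1 + 2/3·1/2 = 2/3.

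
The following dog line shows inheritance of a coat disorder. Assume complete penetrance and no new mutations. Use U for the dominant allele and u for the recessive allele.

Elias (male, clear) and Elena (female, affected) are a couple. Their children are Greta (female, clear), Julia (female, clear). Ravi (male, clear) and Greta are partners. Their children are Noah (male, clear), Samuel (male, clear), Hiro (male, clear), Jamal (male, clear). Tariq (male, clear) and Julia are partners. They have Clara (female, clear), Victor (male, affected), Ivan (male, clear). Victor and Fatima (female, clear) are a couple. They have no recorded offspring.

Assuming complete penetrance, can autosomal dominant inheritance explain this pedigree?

Under autosomal dominant, Victor (affected, male) cannot arise from Tariq (clear) × Julia (clear).

No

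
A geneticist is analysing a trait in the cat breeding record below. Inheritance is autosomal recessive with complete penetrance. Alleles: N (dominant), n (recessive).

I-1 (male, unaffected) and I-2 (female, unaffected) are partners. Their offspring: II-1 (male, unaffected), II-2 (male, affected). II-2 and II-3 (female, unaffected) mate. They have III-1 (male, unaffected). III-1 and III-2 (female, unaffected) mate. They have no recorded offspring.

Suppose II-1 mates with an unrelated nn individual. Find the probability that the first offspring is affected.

I-1 is unaffected so carries N and passed n to II-2 (nn), so I-1 is Nn.
I-2 is unaffected so carries N and passed n to II-2 (nn), so I-2 is Nn.
II-1 is an unaffected offspring of I-1 (Nn) × I-2 (Nn), whose cross gives 1/4 NN : 1/2 Nn : 1/4 nn; conditioning on being unaffected, II-1 is NN with probability 1/3, Nn with probability 2/3.
Summing over parental genotype combinations, P(offspring is affected) = 2/3·1/2 = 1/3.

1/3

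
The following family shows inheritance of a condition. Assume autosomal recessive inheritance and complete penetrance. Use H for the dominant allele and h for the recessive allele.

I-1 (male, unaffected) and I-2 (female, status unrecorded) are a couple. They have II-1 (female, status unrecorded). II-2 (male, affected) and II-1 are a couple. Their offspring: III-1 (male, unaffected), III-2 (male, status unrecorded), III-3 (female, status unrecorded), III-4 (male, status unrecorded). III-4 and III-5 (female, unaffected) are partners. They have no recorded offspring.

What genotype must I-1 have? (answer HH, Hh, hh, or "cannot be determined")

I-1's phenotype allows HH or Hh, and no parent or child forces a single allele at both positions; consistent genotype assignments exist with I-1 as HH or Hh.

cannot be determined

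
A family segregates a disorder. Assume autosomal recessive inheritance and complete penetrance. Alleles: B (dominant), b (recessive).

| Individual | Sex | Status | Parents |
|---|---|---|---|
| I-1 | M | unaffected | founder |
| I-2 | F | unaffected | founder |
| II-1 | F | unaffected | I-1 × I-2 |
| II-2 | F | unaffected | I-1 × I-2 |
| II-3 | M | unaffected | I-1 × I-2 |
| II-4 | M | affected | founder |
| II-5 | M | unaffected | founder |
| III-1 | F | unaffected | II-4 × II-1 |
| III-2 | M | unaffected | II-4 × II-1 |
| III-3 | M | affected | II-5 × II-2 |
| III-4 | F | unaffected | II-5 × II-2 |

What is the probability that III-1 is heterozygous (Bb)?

III-1 is unaffected so carries B and received b from II-4 (bb), so III-1 is Bb, giving P(Bb) = 1.

1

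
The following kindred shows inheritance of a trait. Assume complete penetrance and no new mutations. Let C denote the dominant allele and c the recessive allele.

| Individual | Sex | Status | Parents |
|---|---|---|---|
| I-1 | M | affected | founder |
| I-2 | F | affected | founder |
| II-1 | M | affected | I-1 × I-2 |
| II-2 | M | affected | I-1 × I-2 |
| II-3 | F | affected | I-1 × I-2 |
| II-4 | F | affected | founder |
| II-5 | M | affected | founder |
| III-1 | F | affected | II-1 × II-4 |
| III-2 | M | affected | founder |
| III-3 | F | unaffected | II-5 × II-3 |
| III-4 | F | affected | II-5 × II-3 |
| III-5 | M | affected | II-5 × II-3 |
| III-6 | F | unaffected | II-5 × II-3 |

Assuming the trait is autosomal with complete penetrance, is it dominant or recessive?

dominant

II-5 and II-3 are both affected yet have an unaffected child III-3. Under a recessive model two affected parents are homozygous and every child would be affected, so the trait cannot be recessive.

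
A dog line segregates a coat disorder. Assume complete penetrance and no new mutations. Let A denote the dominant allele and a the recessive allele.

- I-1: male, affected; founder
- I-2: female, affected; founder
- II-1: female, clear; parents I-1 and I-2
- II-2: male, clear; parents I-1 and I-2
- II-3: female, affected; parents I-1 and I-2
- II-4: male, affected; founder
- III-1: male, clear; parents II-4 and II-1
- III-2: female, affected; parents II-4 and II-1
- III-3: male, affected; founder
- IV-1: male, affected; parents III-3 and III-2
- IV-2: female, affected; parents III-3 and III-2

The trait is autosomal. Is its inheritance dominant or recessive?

I-1 and I-2 are both affected yet have a clear child II-1. Under a recessive model two affected parents are homozygous and every child would be affected, so the trait cannot be recessive.

dominant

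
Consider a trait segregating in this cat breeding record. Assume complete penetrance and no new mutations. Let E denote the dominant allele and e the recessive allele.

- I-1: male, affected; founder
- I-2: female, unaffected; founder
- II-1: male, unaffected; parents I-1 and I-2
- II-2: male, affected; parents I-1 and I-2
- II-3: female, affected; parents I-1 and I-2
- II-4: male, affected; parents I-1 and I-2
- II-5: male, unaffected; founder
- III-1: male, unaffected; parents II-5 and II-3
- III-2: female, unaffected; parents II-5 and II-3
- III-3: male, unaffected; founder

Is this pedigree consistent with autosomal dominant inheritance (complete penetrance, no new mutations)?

Yes

A consistent assignment under autosomal dominant exists: I-1 Ee, I-2 ee, II-1 ee, II-2 Ee, II-3 Ee, II-4 Ee, II-5 ee, III-1 ee, III-2 ee, III-3 ee.
In this assignment every recorded phenotype matches its genotype and every non-founder's genotype is obtainable from its parents' genotypes, so the pedigree is consistent.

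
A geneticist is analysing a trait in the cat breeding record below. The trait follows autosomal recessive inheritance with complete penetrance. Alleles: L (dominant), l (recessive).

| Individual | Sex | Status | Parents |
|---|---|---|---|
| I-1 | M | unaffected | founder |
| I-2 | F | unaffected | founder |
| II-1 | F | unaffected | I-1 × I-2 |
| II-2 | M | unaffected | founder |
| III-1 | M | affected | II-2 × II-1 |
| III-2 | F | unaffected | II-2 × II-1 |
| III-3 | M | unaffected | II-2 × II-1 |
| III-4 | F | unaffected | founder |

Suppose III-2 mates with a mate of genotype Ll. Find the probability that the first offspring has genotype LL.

1/3

II-2 is unaffected so carries L and passed l to III-1 (ll), so II-2 is Ll.
II-1 is unaffected so carries L and passed l to III-1 (ll), so II-1 is Ll.
III-2 is an unaffected offspring of II-2 (Ll) × II-1 (Ll), whose cross gives 1/4 LL : 1/2 Ll : 1/4 ll; conditioning on being unaffected, III-2 is LL with probability 1/3, Ll with probability 2/3.
Summing over parental genotype combinations, P(offspring has genotype LL) = 1/3·1/2 + 2/3·1/4 = 1/3.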